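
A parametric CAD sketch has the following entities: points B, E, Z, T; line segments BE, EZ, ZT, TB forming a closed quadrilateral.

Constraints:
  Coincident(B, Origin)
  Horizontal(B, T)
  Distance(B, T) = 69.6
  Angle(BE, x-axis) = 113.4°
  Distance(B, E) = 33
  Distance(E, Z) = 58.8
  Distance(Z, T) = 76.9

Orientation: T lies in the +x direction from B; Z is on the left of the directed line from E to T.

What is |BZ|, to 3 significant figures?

74.8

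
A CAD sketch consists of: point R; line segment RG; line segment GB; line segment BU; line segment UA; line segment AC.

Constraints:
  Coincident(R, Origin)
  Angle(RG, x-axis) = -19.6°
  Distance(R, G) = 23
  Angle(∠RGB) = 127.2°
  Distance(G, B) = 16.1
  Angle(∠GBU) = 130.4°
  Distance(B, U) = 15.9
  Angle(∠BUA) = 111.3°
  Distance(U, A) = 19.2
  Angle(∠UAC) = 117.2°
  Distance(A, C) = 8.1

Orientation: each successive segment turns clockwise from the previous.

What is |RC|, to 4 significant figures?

25.40

R is at the origin; RG runs at -19.6° with length 23.0, so G = (21.67, -7.715). ∠RGB = 127.2° gives GB at -72.40° from the x-axis; with |GB| = 16.1, B = (26.54, -23.06). ∠GBU = 130.4° gives BU at -122.0° from the x-axis; with |BU| = 15.9, U = (18.11, -36.55). ∠BUA = 111.3° gives UA at 169.3° from the x-axis; with |UA| = 19.2, A = (-0.7564, -32.98). ∠UAC = 117.2° gives AC at 106.5° from the x-axis; with |AC| = 8.1, C = (-3.057, -25.21). Then |RC| = |C − R| = 25.40.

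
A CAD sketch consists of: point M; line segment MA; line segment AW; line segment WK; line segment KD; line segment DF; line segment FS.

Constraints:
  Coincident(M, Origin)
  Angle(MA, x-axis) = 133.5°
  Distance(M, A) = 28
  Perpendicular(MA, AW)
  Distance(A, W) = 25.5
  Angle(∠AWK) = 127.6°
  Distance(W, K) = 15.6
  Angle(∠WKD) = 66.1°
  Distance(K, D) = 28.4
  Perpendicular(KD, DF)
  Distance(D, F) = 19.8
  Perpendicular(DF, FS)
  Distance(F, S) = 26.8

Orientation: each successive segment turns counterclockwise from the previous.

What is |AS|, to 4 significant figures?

29.50

M is at the origin; MA runs at 133.5° with length 28.0, so A = (-19.27, 20.31). MA is perpendicular to AW, so AW runs at -136.5°; with |AW| = 25.5, W = (-37.77, 2.757). ∠AWK = 127.6° gives WK at -84.10° from the x-axis; with |WK| = 15.6, K = (-36.17, -12.76). ∠WKD = 66.1° gives KD at 29.80° from the x-axis; with |KD| = 28.4, D = (-11.52, 1.354). KD ⟂ DF, so DF runs at 119.8°; with |DF| = 19.8, F = (-21.36, 18.54). The perpendicularity gives FS at right angles to DF, so FS runs at -150.2°; with |FS| = 26.8, S = (-44.62, 5.217). Then |AS| = |S − A| = 29.50.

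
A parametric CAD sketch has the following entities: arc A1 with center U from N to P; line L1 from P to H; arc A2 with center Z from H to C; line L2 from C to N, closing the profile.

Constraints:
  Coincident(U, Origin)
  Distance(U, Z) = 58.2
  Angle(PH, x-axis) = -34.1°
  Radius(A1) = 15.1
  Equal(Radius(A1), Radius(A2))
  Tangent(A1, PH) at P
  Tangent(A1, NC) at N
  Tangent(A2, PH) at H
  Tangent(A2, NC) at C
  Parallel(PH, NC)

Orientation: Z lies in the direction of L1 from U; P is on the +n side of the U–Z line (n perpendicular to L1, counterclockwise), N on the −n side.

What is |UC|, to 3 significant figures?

60.1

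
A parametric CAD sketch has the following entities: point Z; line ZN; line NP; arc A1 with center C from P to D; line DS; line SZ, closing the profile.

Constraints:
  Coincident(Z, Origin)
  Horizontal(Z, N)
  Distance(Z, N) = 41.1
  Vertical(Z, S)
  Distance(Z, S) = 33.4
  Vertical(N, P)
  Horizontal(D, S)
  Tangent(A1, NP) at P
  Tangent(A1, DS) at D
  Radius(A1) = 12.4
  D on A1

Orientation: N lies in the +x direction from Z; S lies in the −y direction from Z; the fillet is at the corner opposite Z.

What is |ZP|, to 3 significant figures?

46.2

Z is at the origin; ZN is horizontal with |ZN| = 41.1 and N on the +x side, so N = (41.1, 0.00). Z and S share the same x with |ZS| = 33.4 and S on the −y side, so S = (0.00, -33.4). The virtual corner opposite Z is at (41.1, -33.4). Since A1 is tangent to NP there, CP ⟂ NP and the tangent condition forces CD to be normal to DS, with radius 12.4, so the center C sits 12.4 in from both sides at C = (28.7, -21.0). That places the tangent points at P = (41.1, -21.0) on NP and D = (28.7, -33.4) on DS. Then |ZP| = |P − Z| = 46.2.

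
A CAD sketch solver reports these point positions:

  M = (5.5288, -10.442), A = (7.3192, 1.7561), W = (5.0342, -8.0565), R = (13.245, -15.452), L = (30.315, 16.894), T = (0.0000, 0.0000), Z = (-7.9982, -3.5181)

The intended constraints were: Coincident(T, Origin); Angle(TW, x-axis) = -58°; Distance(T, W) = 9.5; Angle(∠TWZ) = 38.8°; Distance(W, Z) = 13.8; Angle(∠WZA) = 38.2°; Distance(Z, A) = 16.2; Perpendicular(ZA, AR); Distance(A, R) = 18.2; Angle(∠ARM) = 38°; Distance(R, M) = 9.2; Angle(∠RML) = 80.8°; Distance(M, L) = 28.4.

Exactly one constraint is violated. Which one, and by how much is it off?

Distance(M, L) = 28.4 — off by 8.50.

T = (0.00, 0.00) ✓; TW at -58.00° ✓; |TW| = 9.500 ✓; ∠TWZ = 38.80° ✓; |WZ| = 13.80 ✓; ∠WZA = 38.20° ✓; |ZA| = 16.20 ✓; ∠(ZA, AR) = 90.00° ✓; |AR| = 18.20 ✓; ∠ARM = 38.00° ✓; |RM| = 9.200 ✓; ∠RML = 80.80° ✓; |ML| = 36.90 ✗.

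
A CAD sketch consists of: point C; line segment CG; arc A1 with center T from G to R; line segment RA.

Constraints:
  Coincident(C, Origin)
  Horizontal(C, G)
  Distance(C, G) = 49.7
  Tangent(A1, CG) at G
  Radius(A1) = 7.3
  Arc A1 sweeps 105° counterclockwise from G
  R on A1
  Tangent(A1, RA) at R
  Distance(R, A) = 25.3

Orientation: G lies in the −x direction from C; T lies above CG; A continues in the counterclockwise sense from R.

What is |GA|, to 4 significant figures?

33.63

C is at the origin; C and G share the same y with |CG| = 49.7 and G on the −x side, so G = (-49.70, 0.000). The tangent condition forces TG to be normal to CG, so T = G + (0, 7.3) = (-49.70, 7.300). On A1, G sits at bearing -90° from T; a 105° counterclockwise sweep puts R at bearing 15°, so R = T + 7.3·(cos 15°, sin 15°) = (-42.65, 9.189). Since A1 is tangent to RA there, TR ⟂ RA, so RA runs along (−sin 15°, cos 15°); with |RA| = 25.3, A = (-49.20, 33.63). Then |GA| = |A − G| = 33.63.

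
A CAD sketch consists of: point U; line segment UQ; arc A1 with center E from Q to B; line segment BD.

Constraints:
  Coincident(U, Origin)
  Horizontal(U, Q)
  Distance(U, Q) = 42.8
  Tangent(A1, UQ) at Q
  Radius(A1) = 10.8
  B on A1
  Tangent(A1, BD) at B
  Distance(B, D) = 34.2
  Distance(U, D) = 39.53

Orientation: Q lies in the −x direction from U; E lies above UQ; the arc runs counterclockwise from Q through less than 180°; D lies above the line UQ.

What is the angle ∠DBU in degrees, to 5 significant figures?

71.103°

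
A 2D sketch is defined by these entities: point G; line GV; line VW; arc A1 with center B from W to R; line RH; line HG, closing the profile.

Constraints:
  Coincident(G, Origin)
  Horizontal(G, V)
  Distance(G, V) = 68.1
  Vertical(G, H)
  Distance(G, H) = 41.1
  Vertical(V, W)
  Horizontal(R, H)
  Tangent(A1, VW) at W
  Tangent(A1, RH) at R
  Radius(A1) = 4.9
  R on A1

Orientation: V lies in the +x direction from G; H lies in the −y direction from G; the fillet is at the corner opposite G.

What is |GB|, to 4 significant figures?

72.83

G is at the origin; GV is horizontal with |GV| = 68.1 and V on the +x side, so V = (68.10, 0.000). GH is vertical with |GH| = 41.1 and H on the −y side, so H = (0.000, -41.10). The virtual corner opposite G is at (68.10, -41.10). A1 meets VW tangentially, so BW is at right angles to VW and tangency of A1 to RH means the radius BR is perpendicular to RH, with radius 4.9, so the center B sits 4.9 in from both sides at B = (63.20, -36.20). Then |GB| = |B − G| = 72.83.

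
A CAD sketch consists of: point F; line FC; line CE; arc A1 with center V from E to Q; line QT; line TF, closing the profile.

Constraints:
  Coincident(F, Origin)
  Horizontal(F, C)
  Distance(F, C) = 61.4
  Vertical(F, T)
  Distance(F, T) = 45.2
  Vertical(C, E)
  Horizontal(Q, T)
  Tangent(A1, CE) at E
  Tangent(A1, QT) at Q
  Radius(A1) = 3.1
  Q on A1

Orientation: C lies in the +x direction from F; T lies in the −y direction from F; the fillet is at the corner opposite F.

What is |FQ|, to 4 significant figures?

73.77

The virtual corner opposite F is at (61.40, -45.20). Since A1 is tangent to CE there, VE ⟂ CE and the tangent condition forces VQ to be normal to QT, with radius 3.1, so the center V sits 3.1 in from both sides at V = (58.30, -42.10). That places the tangent points at E = (61.40, -42.10) on CE and Q = (58.30, -45.20) on QT. Then |FQ| = |Q − F| = 73.77.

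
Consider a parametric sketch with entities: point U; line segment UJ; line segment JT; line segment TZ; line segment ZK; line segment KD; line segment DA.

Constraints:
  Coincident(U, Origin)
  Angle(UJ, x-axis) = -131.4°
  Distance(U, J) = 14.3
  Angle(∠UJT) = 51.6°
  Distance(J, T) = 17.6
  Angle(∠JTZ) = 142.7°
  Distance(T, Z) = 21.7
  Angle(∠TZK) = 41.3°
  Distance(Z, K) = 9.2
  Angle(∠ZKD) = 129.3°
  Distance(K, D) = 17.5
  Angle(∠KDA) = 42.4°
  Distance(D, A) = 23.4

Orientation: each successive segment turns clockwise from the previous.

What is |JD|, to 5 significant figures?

13.723

U is at the origin; UJ runs at -131.4° with length 14.3, so J = (-9.4568, -10.727). ∠UJT = 51.6° gives JT at 100.20° from the x-axis; with |JT| = 17.6, T = (-12.573, 6.5953). ∠JTZ = 142.7° gives TZ at 62.900° from the x-axis; with |TZ| = 21.7, Z = (-2.6881, 25.913). ∠TZK = 41.3° gives ZK at -75.800° from the x-axis; with |ZK| = 9.2, K = (-0.43130, 16.994). ∠ZKD = 129.3° gives KD at -126.50° from the x-axis; with |KD| = 17.5, D = (-10.841, 2.9265). Then |JD| = |D − J| = 13.723.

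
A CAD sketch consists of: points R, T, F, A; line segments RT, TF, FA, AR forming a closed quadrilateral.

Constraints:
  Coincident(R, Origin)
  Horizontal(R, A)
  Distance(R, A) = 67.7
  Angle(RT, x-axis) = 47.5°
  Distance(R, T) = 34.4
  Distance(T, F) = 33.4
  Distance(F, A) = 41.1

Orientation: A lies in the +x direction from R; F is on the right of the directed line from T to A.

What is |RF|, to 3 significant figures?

28.4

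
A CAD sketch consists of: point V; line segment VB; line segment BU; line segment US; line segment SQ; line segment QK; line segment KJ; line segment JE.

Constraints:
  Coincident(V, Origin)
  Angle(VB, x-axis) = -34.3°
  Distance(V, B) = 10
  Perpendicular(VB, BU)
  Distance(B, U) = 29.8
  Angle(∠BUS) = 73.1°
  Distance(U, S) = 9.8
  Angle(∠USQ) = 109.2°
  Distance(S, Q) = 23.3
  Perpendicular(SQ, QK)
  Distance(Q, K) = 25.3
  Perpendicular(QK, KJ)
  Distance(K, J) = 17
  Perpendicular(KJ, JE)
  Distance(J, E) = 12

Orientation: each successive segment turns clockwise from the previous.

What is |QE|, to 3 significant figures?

21.6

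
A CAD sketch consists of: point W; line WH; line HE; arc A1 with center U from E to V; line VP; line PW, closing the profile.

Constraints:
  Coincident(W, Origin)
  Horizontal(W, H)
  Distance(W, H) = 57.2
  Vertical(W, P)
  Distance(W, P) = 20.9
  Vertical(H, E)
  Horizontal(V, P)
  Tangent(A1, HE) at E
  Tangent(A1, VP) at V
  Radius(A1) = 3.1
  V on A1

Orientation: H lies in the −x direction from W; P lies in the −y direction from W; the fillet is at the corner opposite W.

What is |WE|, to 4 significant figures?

59.91

The virtual corner opposite W is at (-57.20, -20.90). The tangent condition forces UE to be normal to HE and since A1 is tangent to VP there, UV ⟂ VP, with radius 3.1, so the center U sits 3.1 in from both sides at U = (-54.10, -17.80). That places the tangent points at E = (-57.20, -17.80) on HE and V = (-54.10, -20.90) on VP. Then |WE| = |E − W| = 59.91.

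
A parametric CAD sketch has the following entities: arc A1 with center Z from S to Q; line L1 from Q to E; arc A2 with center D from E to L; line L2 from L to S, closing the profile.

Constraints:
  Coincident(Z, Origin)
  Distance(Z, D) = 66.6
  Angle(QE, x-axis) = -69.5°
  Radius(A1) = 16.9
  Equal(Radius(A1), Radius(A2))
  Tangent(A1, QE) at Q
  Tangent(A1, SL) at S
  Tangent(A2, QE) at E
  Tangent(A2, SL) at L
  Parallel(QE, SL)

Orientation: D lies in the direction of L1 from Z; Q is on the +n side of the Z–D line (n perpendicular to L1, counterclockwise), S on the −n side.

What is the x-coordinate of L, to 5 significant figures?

7.4941

The slot axis is L1's direction at -69.5°, so u = (cos -69.5°, sin -69.5°) = (0.35021, -0.93667) and n = (−sin -69.5°, cos -69.5°) = (0.93667, 0.35021). Z is at the origin and D lies 66.6 along u from Z, so D = 66.6·u = (23.324, -62.382). Tangency of A1 to both parallel lines with radius 16.9 puts Q and S at Z ± 16.9·n: Q = (15.830, 5.9185), S = (-15.830, -5.9185). Equal radii place E and L the same way about D: E = D + 16.9·n = (39.154, -56.464), L = D − 16.9·n = (7.4941, -68.301). So L.x = 7.4941.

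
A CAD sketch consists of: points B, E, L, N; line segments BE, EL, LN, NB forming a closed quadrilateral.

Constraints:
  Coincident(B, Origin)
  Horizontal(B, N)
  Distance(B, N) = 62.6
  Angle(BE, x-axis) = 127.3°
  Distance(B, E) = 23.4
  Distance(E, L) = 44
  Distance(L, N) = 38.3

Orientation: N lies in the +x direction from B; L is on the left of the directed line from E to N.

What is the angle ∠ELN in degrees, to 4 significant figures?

147.4°

B is at the origin; BN is horizontal with |BN| = 62.6 and N in +x, so N = (62.6, 0). BE runs at 127.3° with |BE| = 23.4, so E = (-14.18, 18.61). L is determined by |EL| = 44.0 and |LN| = 38.3 together: it lies at the intersection of circle(E, 44.0) and circle(N, 38.3). With |EN| = 79.00, the foot of the radical line on EN is 42.47 from E and the perpendicular offset is √(44.0² − 42.47²) = 11.50. Taking the left-of-EN solution: L = (29.80, 19.78).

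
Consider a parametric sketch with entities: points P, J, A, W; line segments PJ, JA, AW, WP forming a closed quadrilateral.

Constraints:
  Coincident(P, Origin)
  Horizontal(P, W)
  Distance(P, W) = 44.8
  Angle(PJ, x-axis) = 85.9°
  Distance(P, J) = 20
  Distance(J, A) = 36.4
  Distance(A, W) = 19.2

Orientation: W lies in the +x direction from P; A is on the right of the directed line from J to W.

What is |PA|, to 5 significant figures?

27.391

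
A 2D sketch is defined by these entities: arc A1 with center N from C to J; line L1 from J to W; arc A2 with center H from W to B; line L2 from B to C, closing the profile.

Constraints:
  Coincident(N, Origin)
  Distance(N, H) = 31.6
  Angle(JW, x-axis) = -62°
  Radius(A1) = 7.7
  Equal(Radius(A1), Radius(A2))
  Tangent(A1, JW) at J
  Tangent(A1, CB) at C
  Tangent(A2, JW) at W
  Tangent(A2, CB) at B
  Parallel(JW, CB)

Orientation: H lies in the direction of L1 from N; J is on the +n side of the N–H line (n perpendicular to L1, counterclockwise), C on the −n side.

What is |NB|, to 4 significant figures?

32.52

Tangency of A1 to both parallel lines with radius 7.7 puts J and C at N ± 7.7·n: J = (6.799, 3.615), C = (-6.799, -3.615). Equal radii place W and B the same way about H: W = H + 7.7·n = (21.63, -24.29), B = H − 7.7·n = (8.037, -31.52). Then |NB| = |B − N| = 32.52.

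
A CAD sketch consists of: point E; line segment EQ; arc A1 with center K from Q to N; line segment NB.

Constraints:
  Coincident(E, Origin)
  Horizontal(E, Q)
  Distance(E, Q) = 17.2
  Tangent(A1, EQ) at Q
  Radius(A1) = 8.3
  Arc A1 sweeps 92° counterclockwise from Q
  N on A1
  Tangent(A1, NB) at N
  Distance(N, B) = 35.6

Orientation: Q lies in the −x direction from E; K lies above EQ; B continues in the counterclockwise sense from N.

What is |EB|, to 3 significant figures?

45.3

On A1, Q sits at bearing -90° from K; a 92° counterclockwise sweep puts N at bearing 2°, so N = K + 8.3·(cos 2°, sin 2°) = (-8.91, 8.59). Since A1 is tangent to NB there, KN ⟂ NB, so NB runs along (−sin 2°, cos 2°); with |NB| = 35.6, B = (-10.1, 44.2). Then |EB| = |B − E| = 45.3.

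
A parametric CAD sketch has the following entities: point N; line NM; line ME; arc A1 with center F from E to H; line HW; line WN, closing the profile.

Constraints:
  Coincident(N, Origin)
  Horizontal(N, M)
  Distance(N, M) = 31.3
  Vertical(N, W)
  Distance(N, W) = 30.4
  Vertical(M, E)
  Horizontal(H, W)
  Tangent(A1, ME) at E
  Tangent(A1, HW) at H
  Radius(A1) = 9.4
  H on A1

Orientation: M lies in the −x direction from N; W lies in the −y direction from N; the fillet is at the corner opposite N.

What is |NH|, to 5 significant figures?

37.467

N is at the origin; N and M share the same y with |NM| = 31.3 and M on the −x side, so M = (-31.300, 0.0000). NW is vertical with |NW| = 30.4 and W on the −y side, so W = (0.0000, -30.400). The virtual corner opposite N is at (-31.300, -30.400). Since A1 is tangent to ME there, FE ⟂ ME and A1 meets HW tangentially, so FH is at right angles to HW, with radius 9.4, so the center F sits 9.4 in from both sides at F = (-21.900, -21.000). That places the tangent points at E = (-31.300, -21.000) on ME and H = (-21.900, -30.400) on HW. Then |NH| = |H − N| = 37.467.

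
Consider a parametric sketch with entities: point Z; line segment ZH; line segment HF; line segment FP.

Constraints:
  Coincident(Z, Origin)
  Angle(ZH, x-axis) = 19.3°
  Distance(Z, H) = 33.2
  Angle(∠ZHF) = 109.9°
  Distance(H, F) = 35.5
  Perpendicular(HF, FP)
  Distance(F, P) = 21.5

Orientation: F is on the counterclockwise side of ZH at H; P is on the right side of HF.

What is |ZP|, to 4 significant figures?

70.49

∠ZHF = 109.9°, so HF runs at 19.3° + (180° − 109.9°) = 89.40° from the x-axis; with |HF| = 35.5, F = H + 35.5·(cos 89.40°, sin 89.40°) = (31.71, 46.47). HF is perpendicular to FP; with |FP| = 21.5 on the right of HF, P = F + 21.5·(0.9999, -0.01047) = (53.20, 46.25). Then |ZP| = |P − Z| = 70.49.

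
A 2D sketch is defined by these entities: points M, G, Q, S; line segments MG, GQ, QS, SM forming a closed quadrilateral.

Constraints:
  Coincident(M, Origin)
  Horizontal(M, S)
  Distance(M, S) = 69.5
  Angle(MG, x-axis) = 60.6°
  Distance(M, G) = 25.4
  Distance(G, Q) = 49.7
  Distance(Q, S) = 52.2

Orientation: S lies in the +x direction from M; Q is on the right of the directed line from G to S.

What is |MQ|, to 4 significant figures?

35.70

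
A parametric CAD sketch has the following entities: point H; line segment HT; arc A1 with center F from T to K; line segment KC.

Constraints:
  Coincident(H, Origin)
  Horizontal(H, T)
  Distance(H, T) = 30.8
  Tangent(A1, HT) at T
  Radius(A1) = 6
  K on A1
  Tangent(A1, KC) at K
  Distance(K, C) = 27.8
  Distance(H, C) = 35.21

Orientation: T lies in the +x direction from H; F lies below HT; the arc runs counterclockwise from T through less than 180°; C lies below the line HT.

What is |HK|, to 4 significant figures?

25.42

Checks: H = (0.00, 0.00) ✓; |FK| = 6.000 ✓; ∠(FK, KC) = 90.00° ✓; |KC| = 27.80 ✓; |HC| = 35.21 ✓.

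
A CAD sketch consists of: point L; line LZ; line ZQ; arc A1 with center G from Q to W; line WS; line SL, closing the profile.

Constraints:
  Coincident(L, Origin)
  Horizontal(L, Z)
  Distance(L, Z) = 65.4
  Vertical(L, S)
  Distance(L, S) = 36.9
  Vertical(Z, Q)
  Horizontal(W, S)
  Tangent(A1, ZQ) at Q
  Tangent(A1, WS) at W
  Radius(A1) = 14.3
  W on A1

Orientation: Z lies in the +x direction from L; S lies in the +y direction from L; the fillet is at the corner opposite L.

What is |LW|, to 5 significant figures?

63.030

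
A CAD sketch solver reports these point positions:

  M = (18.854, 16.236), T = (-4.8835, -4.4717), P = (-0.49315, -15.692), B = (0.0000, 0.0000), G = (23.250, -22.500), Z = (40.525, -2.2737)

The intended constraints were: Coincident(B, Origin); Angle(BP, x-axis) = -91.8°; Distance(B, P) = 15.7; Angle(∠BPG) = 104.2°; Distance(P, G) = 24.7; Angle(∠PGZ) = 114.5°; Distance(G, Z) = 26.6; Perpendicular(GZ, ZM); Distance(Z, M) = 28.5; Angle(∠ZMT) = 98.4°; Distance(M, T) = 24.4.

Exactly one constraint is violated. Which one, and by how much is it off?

Distance(M, T) = 24.4 — off by 7.10.

B = (0.00, 0.00) ✓; BP at -91.80° ✓; |BP| = 15.70 ✓; ∠BPG = 104.2° ✓; |PG| = 24.70 ✓; ∠PGZ = 114.5° ✓; |GZ| = 26.60 ✓; ∠(GZ, ZM) = 90.00° ✓; |ZM| = 28.50 ✓; ∠ZMT = 98.40° ✓; |MT| = 31.50 ✗.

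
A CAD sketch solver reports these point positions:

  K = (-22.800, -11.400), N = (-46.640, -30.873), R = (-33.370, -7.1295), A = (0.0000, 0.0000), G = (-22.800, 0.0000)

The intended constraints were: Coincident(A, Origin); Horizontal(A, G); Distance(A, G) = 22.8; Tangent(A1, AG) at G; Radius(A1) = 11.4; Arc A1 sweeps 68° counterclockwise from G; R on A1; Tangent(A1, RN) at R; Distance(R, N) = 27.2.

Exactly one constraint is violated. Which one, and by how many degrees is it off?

Tangent(A1, RN) at R — off by 7.20°.

A = (0.00, 0.00) ✓; A.y = 0.00, G.y = 0.00 ✓; |AG| = 22.80 ✓; ∠(KG, GA) = 90.00° ✓; |KG| = 11.40 ✓; bearing(K→R) − bearing(K→G) = 68.00° ✓; |KR| = 11.40 ✓; ∠(KR, RN) = 97.20° ✗; |RN| = 27.20 ✓.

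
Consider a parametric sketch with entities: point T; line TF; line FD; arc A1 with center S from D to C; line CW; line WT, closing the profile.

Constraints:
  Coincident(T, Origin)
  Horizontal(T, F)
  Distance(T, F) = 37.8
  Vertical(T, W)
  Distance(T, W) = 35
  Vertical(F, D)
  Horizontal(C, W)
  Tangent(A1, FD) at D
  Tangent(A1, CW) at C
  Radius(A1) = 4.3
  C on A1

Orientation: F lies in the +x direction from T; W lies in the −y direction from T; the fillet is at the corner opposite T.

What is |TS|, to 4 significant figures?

45.44

T is at the origin; T and F share the same y with |TF| = 37.8 and F on the +x side, so F = (37.80, 0.000). TW is vertical with |TW| = 35.0 and W on the −y side, so W = (0.000, -35.00). The virtual corner opposite T is at (37.80, -35.00). The tangent condition forces SD to be normal to FD and since A1 is tangent to CW there, SC ⟂ CW, with radius 4.3, so the center S sits 4.3 in from both sides at S = (33.50, -30.70). Then |TS| = |S − T| = 45.44.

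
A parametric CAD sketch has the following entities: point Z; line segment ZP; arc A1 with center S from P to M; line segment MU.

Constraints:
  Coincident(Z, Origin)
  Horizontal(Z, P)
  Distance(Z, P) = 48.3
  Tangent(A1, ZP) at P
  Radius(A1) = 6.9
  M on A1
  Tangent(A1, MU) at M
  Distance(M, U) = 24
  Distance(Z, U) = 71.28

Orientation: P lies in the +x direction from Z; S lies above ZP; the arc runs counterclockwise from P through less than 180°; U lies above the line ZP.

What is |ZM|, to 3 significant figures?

54.1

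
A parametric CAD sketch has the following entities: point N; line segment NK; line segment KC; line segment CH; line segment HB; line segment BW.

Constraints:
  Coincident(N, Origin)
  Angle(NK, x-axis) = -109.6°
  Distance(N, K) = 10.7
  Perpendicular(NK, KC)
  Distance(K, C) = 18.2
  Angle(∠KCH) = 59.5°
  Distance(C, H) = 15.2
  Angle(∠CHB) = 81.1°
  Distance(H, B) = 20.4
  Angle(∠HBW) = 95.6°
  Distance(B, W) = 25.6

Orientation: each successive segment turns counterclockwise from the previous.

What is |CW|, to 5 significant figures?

23.056

N is at the origin; NK runs at -109.6° with length 10.7, so K = (-3.5893, -10.080). NK is perpendicular to KC, so KC runs at -19.600°; with |KC| = 18.2, C = (13.556, -16.185). ∠KCH = 59.5° gives CH at 100.90° from the x-axis; with |CH| = 15.2, H = (10.682, -1.2595). ∠CHB = 81.1° gives HB at -160.20° from the x-axis; with |HB| = 20.4, B = (-8.5121, -8.1697). ∠HBW = 95.6° gives BW at -75.800° from the x-axis; with |BW| = 25.6, W = (-2.2322, -32.988). Then |CW| = |W − C| = 23.056.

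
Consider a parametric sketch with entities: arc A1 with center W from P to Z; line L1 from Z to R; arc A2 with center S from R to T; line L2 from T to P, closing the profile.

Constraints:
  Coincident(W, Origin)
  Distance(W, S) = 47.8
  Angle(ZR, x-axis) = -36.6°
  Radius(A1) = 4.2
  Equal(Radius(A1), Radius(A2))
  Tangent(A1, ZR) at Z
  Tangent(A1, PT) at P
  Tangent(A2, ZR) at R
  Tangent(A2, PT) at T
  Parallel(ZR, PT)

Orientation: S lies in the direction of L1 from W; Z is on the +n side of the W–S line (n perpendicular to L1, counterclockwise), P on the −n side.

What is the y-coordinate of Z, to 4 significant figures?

3.372

The slot axis is L1's direction at -36.6°, so u = (cos -36.6°, sin -36.6°) = (0.8028, -0.5962) and n = (−sin -36.6°, cos -36.6°) = (0.5962, 0.8028). W is at the origin and S lies 47.8 along u from W, so S = 47.8·u = (38.37, -28.50). Tangency of A1 to both parallel lines with radius 4.2 puts Z and P at W ± 4.2·n: Z = (2.504, 3.372), P = (-2.504, -3.372). So Z.y = 3.372.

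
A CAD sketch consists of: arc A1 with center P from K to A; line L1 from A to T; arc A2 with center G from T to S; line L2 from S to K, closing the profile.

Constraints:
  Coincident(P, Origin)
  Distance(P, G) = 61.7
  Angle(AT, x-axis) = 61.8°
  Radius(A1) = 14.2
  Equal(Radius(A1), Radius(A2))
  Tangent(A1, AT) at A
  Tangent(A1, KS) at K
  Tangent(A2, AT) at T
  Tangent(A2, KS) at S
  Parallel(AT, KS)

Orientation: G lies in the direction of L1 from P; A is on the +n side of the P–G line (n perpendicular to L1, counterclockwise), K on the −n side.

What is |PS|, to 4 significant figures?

63.31

Tangency of A1 to both parallel lines with radius 14.2 puts A and K at P ± 14.2·n: A = (-12.51, 6.710), K = (12.51, -6.710). Equal radii place T and S the same way about G: T = G + 14.2·n = (16.64, 61.09), S = G − 14.2·n = (41.67, 47.67). Then |PS| = |S − P| = 63.31.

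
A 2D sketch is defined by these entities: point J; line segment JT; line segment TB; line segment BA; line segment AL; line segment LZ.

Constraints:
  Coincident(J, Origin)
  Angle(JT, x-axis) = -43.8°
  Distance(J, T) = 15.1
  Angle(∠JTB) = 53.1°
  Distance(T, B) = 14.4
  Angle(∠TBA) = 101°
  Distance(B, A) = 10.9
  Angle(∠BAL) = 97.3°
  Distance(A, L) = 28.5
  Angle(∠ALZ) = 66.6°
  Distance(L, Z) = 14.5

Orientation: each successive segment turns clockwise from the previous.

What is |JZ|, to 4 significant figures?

19.60

J is at the origin; JT runs at -43.8° with length 15.1, so T = (10.90, -10.45). ∠JTB = 53.1° gives TB at -170.7° from the x-axis; with |TB| = 14.4, B = (-3.312, -12.78). ∠TBA = 101.0° gives BA at 110.3° from the x-axis; with |BA| = 10.9, A = (-7.094, -2.555). ∠BAL = 97.3° gives AL at 27.60° from the x-axis; with |AL| = 28.5, L = (18.16, 10.65). ∠ALZ = 66.6° gives LZ at -85.80° from the x-axis; with |LZ| = 14.5, Z = (19.23, -3.813). Then |JZ| = |Z − J| = 19.60.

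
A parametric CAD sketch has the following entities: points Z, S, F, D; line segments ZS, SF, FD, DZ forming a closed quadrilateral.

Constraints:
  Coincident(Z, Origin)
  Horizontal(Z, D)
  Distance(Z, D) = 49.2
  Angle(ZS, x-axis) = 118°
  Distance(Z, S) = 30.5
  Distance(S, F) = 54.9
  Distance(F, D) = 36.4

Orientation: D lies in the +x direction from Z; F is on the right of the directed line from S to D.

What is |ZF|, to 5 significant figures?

24.962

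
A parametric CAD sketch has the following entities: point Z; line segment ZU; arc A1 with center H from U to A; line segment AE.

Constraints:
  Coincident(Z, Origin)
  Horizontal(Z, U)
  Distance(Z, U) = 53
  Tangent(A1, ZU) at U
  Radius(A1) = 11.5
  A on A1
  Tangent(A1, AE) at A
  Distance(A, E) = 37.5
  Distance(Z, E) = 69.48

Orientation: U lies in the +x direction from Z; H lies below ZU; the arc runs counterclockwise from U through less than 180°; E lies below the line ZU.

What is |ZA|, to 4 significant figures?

43.76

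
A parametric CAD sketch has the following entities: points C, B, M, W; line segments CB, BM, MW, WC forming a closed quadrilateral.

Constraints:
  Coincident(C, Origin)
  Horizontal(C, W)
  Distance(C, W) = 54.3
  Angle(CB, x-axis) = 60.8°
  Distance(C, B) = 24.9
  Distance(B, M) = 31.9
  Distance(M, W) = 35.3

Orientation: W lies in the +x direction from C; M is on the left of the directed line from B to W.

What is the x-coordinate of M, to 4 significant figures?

41.96

Checks: |BM| = 31.90 ✓; |MW| = 35.30 ✓.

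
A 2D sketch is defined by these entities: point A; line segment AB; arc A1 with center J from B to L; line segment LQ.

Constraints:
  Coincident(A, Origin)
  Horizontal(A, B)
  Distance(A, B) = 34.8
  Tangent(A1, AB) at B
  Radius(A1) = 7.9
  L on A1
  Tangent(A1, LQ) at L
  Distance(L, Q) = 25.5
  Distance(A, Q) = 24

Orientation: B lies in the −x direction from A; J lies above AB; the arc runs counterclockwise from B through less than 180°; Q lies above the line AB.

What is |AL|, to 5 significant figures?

29.158

Checks: |JL| = 7.900 ✓; ∠(JL, LQ) = 90.00° ✓; |LQ| = 25.50 ✓; |AQ| = 24.00 ✓.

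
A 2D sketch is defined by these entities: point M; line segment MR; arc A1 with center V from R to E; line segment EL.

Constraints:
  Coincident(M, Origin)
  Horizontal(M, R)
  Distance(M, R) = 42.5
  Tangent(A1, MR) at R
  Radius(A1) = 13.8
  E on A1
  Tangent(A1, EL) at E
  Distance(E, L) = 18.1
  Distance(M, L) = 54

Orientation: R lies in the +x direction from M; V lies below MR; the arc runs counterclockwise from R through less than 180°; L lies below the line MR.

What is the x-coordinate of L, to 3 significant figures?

39.9

Checks: |VE| = 13.80 ✓; ∠(VE, EL) = 90.00° ✓; |EL| = 18.10 ✓; |ML| = 54.00 ✓.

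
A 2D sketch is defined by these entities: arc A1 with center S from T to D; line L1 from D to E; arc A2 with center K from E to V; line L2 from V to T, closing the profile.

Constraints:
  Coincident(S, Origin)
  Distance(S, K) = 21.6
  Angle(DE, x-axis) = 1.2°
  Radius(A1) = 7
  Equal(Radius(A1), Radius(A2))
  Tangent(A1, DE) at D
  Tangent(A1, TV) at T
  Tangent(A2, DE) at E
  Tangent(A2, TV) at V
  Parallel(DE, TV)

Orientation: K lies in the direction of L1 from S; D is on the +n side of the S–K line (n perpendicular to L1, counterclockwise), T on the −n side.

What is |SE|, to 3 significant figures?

22.7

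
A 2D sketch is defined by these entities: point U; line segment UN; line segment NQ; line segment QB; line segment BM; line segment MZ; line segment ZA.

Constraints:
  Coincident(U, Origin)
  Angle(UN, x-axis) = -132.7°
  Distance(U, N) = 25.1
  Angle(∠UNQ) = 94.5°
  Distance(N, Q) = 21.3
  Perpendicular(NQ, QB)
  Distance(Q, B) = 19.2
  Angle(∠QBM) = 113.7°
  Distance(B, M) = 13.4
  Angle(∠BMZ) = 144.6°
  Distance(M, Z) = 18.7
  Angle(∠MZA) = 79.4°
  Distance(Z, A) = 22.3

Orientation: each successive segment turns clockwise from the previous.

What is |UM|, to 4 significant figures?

11.01

NQ ⟂ QB, so QB runs at 51.80°; with |QB| = 19.2, B = (-21.89, 9.814). ∠QBM = 113.7° gives BM at -14.50° from the x-axis; with |BM| = 13.4, M = (-8.914, 6.459). Then |UM| = |M − U| = 11.01.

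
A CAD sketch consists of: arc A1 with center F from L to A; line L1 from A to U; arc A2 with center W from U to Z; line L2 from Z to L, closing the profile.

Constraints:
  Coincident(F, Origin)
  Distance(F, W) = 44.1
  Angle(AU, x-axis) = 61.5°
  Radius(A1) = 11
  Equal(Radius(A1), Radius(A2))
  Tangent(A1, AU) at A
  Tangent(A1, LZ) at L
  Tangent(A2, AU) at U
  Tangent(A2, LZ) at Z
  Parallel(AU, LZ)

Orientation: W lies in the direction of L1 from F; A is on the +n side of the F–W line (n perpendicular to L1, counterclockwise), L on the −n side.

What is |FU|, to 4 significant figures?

45.45

Tangency of A1 to both parallel lines with radius 11.0 puts A and L at F ± 11.0·n: A = (-9.667, 5.249), L = (9.667, -5.249). Equal radii place U and Z the same way about W: U = W + 11.0·n = (11.38, 44.00), Z = W − 11.0·n = (30.71, 33.51). Then |FU| = |U − F| = 45.45.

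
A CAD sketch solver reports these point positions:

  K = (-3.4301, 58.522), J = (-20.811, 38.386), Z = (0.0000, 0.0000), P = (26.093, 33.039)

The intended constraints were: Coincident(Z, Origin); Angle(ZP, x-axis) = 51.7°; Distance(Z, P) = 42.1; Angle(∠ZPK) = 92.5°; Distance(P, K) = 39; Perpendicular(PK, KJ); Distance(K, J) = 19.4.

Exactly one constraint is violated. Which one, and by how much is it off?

Distance(K, J) = 19.4 — off by 7.20.

Z = (0.00, 0.00) ✓; ZP at 51.70° ✓; |ZP| = 42.10 ✓; ∠ZPK = 92.50° ✓; |PK| = 39.00 ✓; ∠(PK, KJ) = 90.00° ✓; |KJ| = 26.60 ✗.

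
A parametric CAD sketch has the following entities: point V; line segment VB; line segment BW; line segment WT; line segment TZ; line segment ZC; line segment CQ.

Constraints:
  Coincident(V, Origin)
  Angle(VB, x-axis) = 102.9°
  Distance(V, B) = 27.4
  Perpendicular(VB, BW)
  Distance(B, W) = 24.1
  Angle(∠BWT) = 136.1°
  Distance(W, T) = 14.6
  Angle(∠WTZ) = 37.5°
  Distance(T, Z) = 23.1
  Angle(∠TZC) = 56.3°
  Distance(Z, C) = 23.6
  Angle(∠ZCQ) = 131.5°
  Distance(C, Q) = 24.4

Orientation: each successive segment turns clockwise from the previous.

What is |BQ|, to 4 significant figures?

52.45

∠TZC = 56.3° gives ZC at 62.80° from the x-axis; with |ZC| = 23.6, C = (17.73, 42.94). ∠ZCQ = 131.5° gives CQ at 14.30° from the x-axis; with |CQ| = 24.4, Q = (41.37, 48.97). Then |BQ| = |Q − B| = 52.45.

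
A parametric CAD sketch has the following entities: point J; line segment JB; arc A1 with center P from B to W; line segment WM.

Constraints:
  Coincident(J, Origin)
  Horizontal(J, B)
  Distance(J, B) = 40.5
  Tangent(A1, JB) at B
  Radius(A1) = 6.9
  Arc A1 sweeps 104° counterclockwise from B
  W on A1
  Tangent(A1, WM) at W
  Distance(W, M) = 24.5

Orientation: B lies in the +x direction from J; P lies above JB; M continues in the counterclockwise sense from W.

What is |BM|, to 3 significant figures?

32.4

J is at the origin; JB is horizontal with |JB| = 40.5 and B on the +x side, so B = (40.5, 0.00). A1 meets JB tangentially, so PB is at right angles to JB, so P = B + (0, 6.9) = (40.5, 6.90). On A1, B sits at bearing -90° from P; a 104° counterclockwise sweep puts W at bearing 14°, so W = P + 6.9·(cos 14°, sin 14°) = (47.2, 8.57). A1 meets WM tangentially, so PW is at right angles to WM, so WM runs along (−sin 14°, cos 14°); with |WM| = 24.5, M = (41.3, 32.3). Then |BM| = |M − B| = 32.4.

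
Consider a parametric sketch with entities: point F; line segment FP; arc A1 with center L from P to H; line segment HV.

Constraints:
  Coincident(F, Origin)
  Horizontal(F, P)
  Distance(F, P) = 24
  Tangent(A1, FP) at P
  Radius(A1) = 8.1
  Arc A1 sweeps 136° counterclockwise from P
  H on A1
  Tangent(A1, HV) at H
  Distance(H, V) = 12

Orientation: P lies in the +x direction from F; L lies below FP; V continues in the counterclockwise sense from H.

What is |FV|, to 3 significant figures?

35.0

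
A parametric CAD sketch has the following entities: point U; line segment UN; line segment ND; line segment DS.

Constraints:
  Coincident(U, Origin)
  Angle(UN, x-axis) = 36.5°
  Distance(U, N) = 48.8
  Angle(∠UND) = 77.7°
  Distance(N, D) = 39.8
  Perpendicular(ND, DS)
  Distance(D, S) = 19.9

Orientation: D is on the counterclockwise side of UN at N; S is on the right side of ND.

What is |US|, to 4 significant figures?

73.70

U is at the origin; UN runs at 36.5° with length 48.8, so N = 48.8·(cos 36.5°, sin 36.5°) = (39.23, 29.03). ∠UND = 77.7°, so ND runs at 36.5° + (180° − 77.7°) = 138.8° from the x-axis; with |ND| = 39.8, D = N + 39.8·(cos 138.8°, sin 138.8°) = (9.282, 55.24). The perpendicularity gives DS at right angles to ND; with |DS| = 19.9 on the right of ND, S = D + 19.9·(0.6587, 0.7524) = (22.39, 70.22). Then |US| = |S − U| = 73.70.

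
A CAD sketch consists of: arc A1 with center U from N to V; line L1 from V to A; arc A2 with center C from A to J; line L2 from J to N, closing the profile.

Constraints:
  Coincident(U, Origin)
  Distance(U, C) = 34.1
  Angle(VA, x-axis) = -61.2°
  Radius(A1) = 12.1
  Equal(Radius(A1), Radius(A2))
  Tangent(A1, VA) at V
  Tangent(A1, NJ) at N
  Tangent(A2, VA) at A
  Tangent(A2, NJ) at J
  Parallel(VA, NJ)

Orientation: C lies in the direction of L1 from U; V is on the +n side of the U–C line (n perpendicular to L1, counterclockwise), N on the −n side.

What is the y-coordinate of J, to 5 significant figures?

-35.711

The slot axis is L1's direction at -61.2°, so u = (cos -61.2°, sin -61.2°) = (0.48175, -0.87631) and n = (−sin -61.2°, cos -61.2°) = (0.87631, 0.48175). U is at the origin and C lies 34.1 along u from U, so C = 34.1·u = (16.428, -29.882). Tangency of A1 to both parallel lines with radius 12.1 puts V and N at U ± 12.1·n: V = (10.603, 5.8292), N = (-10.603, -5.8292). Equal radii place A and J the same way about C: A = C + 12.1·n = (27.031, -24.053), J = C − 12.1·n = (5.8245, -35.711). So J.y = -35.711.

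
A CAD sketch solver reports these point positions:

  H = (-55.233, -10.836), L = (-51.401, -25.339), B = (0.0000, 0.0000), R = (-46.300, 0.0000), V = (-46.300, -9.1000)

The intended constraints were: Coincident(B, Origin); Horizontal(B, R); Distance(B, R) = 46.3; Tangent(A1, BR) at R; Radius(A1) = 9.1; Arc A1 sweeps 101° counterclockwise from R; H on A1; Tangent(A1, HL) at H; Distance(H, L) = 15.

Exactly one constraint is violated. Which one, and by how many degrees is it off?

Tangent(A1, HL) at H — off by 3.80°.

B = (0.00, 0.00) ✓; B.y = 0.00, R.y = 0.00 ✓; |BR| = 46.30 ✓; ∠(VR, RB) = 90.00° ✓; |VR| = 9.100 ✓; bearing(V→H) − bearing(V→R) = 101.0° ✓; |VH| = 9.100 ✓; ∠(VH, HL) = 86.20° ✗; |HL| = 15.00 ✓.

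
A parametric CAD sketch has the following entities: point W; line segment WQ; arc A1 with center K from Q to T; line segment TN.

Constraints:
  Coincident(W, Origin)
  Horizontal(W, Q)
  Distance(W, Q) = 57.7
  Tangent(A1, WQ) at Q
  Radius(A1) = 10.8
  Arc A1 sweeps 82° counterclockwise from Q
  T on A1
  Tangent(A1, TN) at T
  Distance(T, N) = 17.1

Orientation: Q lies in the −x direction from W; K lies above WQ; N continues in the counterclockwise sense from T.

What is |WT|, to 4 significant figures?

47.92

W is at the origin; W and Q share the same y with |WQ| = 57.7 and Q on the −x side, so Q = (-57.70, 0.000). Since A1 is tangent to WQ there, KQ ⟂ WQ, so K = Q + (0, 10.8) = (-57.70, 10.80). On A1, Q sits at bearing -90° from K; an 82° counterclockwise sweep puts T at bearing -8°, so T = K + 10.8·(cos -8°, sin -8°) = (-47.01, 9.297). Then |WT| = |T − W| = 47.92.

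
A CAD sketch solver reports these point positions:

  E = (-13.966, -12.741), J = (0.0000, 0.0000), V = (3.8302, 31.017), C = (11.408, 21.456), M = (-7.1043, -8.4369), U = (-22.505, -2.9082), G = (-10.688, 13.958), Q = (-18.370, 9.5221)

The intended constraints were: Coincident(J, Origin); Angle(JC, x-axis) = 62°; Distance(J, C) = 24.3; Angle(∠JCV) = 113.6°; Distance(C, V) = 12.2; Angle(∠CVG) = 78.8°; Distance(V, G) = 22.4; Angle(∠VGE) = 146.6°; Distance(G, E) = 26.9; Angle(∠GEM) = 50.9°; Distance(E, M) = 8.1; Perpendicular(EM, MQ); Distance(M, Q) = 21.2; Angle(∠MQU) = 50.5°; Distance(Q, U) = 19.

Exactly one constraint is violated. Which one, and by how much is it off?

Distance(Q, U) = 19 — off by 5.90.

J = (0.00, 0.00) ✓; JC at 62.00° ✓; |JC| = 24.30 ✓; ∠JCV = 113.6° ✓; |CV| = 12.20 ✓; ∠CVG = 78.80° ✓; |VG| = 22.40 ✓; ∠VGE = 146.6° ✓; |GE| = 26.90 ✓; ∠GEM = 50.90° ✓; |EM| = 8.100 ✓; ∠(EM, MQ) = 90.00° ✓; |MQ| = 21.20 ✓; ∠MQU = 50.50° ✓; |QU| = 13.10 ✗.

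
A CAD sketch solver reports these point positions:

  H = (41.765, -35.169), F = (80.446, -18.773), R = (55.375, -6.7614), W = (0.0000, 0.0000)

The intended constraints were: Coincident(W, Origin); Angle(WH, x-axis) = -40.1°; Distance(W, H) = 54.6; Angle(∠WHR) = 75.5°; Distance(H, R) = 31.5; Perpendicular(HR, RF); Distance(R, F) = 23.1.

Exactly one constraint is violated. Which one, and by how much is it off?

Distance(R, F) = 23.1 — off by 4.70.

W = (0.00, 0.00) ✓; WH at -40.10° ✓; |WH| = 54.60 ✓; ∠WHR = 75.50° ✓; |HR| = 31.50 ✓; ∠(HR, RF) = 90.00° ✓; |RF| = 27.80 ✗.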